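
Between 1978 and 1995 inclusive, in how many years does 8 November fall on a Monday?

Day of week of November 8 in each year:
1978: Wed, 1979: Thu, 1980: Sat, 1981: Sun, 1982: Mon ✓, 1983: Tue, 1984: Thu, 1985: Fri, 1986: Sat, 1987: Sun, 1988: Tue, 1989: Wed, 1990: Thu, 1991: Fri, 1992: Sun, 1993: Mon ✓, 1994: Tue, 1995: Wed
Mondays: 1982, 1993.

2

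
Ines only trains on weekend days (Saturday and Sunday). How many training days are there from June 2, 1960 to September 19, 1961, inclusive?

136

June 2, 1960 is a Thursday.
The range spans 475 days (inclusive of both endpoints).
475 = 7 × 67 + 6, so there are 67 full weeks plus 6 extra days.
Each full week contributes 2 weekend days (Sat, Sun): 67 × 2 = 134.
The 6 extra days are Thursday, Friday, Saturday, Sunday, Monday, Tuesday — 2 of them qualify.
Total: 134 + 2 = 136.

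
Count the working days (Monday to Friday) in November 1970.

Nov 1, 1970 is a Sunday.
From Nov 1, 1970 to Nov 30, 1970 is 30 days inclusive.
30 = 7 × 4 + 2, so there are 4 full weeks plus 2 extra days.
Each full week contributes 5 weekdays (Mon–Fri): 4 × 5 = 20.
The 2 extra days are Sunday, Monday — 1 of them qualifies.
Total: 20 + 1 = 21.

21 weekdays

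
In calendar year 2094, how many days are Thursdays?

1 January 2094 is a Friday.
The range spans 365 days (inclusive of both endpoints).
365 = 7 × 52 + 1, so there are 52 full weeks plus 1 extra day.
Each full week contributes one Thursday: 52 so far.
The 1 extra day is Fri — none qualify.
Total: 52 + 0 = 52.

52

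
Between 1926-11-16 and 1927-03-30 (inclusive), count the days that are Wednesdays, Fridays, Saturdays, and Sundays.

1926-11-16 is a Tuesday.
That's 135 days from start to end, counting both.
135 = 7 × 19 + 2, so there are 19 full weeks plus 2 extra days.
Each full week contributes 4 days from the set (Wed, Fri, Sat, Sun): 19 × 4 = 76.
The 2 extra days are Tue, Wed — 1 of them qualifies.
Total: 76 + 1 = 77.

77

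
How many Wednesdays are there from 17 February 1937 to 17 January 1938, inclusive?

17 February 1937 is a Wednesday.
The range spans 335 days (inclusive of both endpoints).
335 = 7 × 47 + 6, so there are 47 full weeks plus 6 extra days.
Each full week contributes one Wednesday: 47 so far.
The 6 extra days are Wed, Thu, Fri, Sat, Sun, Mon — 1 of them qualifies.
Total: 47 + 1 = 48.

48 Wednesdays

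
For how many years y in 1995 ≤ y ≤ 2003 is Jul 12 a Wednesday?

Day of week of July 12 in each year:
1995: Wed ✓, 1996: Fri, 1997: Sat, 1998: Sun, 1999: Mon, 2000: Wed ✓, 2001: Thu, 2002: Fri, 2003: Sat
Wednesdays: 1995, 2000.

2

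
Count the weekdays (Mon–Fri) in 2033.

260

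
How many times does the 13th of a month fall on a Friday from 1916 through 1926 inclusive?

18

Friday-the-13ths by year:
1916: Oct
1917: Apr, Jul
1918: Sep, Dec
1919: Jun
1920: Feb, Aug
1921: May
1922: Jan, Oct
1923: Apr, Jul
1924: Jun
1925: Feb, Mar, Nov
1926: Aug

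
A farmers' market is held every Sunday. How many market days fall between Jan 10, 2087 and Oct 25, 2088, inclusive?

94 Sundays

Jan 10, 2087 is a Friday.
From Jan 10, 2087 to Oct 25, 2088 is 655 days inclusive.
655 = 7 × 93 + 4, so there are 93 full weeks plus 4 extra days.
Each full week contributes one Sunday: 93 so far.
The 4 extra days are Fri, Sat, Sun, Mon — 1 of them qualifies.
Total: 93 + 1 = 94.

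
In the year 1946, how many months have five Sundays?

A month has five Sundays exactly when Sunday falls within its first (length − 28) days.
Jan: 31 days, starts Tue → 5 of Tue, Wed, Thu
Feb: 28 days, starts Fri → 5 of (none)
Mar: 31 days, starts Fri → 5 of Fri, Sat, Sun ✓
Apr: 30 days, starts Mon → 5 of Mon, Tue
May: 31 days, starts Wed → 5 of Wed, Thu, Fri
Jun: 30 days, starts Sat → 5 of Sat, Sun ✓
Jul: 31 days, starts Mon → 5 of Mon, Tue, Wed
Aug: 31 days, starts Thu → 5 of Thu, Fri, Sat
Sep: 30 days, starts Sun → 5 of Sun, Mon ✓
Oct: 31 days, starts Tue → 5 of Tue, Wed, Thu
Nov: 30 days, starts Fri → 5 of Fri, Sat
Dec: 31 days, starts Sun → 5 of Sun, Mon, Tue ✓
Months with five Sundays: Mar, Jun, Sep, Dec.

4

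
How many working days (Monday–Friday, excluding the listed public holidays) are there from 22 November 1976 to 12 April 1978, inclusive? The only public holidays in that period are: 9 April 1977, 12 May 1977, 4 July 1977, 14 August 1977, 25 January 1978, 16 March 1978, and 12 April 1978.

358 working days

22 November 1976 is a Monday.
That's 507 days from start to end, counting both.
507 = 7 × 72 + 3, so there are 72 full weeks plus 3 extra days.
Each full week contributes 5 weekdays (Mon–Fri): 72 × 5 = 360.
The 3 extra days are Mon, Tue, Wed — 3 of them qualify.
Total: 360 + 3 = 363.
Holidays: 9 April 1977 (Sat); 12 May 1977 (Thu); 4 July 1977 (Mon); 14 August 1977 (Sun); 25 January 1978 (Wed); 16 March 1978 (Thu); 12 April 1978 (Wed).
5 of the 7 holidays fall on weekdays; the rest are weekends and were already excluded.
Business days: 363 − 5 = 358.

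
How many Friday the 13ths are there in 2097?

The 13th falls on a Friday when the month's 13th has weekday Fri.
Jan 13 is Sun; Feb 13 is Wed; Mar 13 is Wed; Apr 13 is Sat; May 13 is Mon; Jun 13 is Thu; Jul 13 is Sat; Aug 13 is Tue; Sep 13 is Fri ✓; Oct 13 is Sun; Nov 13 is Wed; Dec 13 is Fri ✓.
Friday the 13ths: Sep, Dec.

2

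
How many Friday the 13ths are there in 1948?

The 13th falls on a Friday when the month's 13th has weekday Fri.
Jan 13 is Tue; Feb 13 is Fri ✓; Mar 13 is Sat; Apr 13 is Tue; May 13 is Thu; Jun 13 is Sun; Jul 13 is Tue; Aug 13 is Fri ✓; Sep 13 is Mon; Oct 13 is Wed; Nov 13 is Sat; Dec 13 is Mon.
Friday the 13ths: Feb, Aug.

2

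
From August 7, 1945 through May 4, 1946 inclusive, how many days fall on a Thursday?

39

August 7, 1945 is a Tuesday.
From August 7, 1945 to May 4, 1946 is 271 days inclusive.
271 = 7 × 38 + 5, so there are 38 full weeks plus 5 extra days.
Each full week contributes one Thursday: 38 so far.
The 5 extra days are Tuesday, Wednesday, Thursday, Friday, Saturday — 1 of them qualifies.
Total: 38 + 1 = 39.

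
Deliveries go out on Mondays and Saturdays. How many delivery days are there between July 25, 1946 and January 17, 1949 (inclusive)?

260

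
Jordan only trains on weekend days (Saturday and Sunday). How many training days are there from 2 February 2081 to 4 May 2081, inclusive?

27

2 February 2081 is a Sunday.
The range spans 92 days (inclusive of both endpoints).
92 = 7 × 13 + 1, so there are 13 full weeks plus 1 extra day.
Each full week contributes 2 weekend days (Sat, Sun): 13 × 2 = 26.
The 1 extra day is Sunday — 1 of them qualifies.
Total: 26 + 1 = 27.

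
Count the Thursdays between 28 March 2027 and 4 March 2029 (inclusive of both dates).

101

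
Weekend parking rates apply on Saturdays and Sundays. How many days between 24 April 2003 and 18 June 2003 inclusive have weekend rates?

24 April 2003 is a Thursday.
The range spans 56 days (inclusive of both endpoints).
56 = 7 × 8, so the span is exactly 8 full weeks.
Each full week contributes 2 weekend days (Sat, Sun): 8 × 2 = 16.

16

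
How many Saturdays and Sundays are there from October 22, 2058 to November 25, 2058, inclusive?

10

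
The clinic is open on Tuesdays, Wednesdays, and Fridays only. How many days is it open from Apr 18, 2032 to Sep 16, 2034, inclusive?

378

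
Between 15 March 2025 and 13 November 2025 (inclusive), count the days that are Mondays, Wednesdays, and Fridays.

104

15 March 2025 is a Saturday.
From 15 March 2025 to 13 November 2025 is 244 days inclusive.
244 = 7 × 34 + 6, so there are 34 full weeks plus 6 extra days.
Each full week contributes 3 days from the set (Mon, Wed, Fri): 34 × 3 = 102.
The 6 extra days are Sat, Sun, Mon, Tue, Wed, Thu — 2 of them qualify.
Total: 102 + 2 = 104.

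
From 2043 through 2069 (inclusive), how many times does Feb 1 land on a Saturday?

3

Day of week of February 1 in each year:
2043: Sun, 2044: Mon, 2045: Wed, 2046: Thu, 2047: Fri, 2048: Sat ✓, 2049: Mon, 2050: Tue, 2051: Wed, 2052: Thu, 2053: Sat ✓, 2054: Sun, 2055: Mon, 2056: Tue, 2057: Thu, 2058: Fri, 2059: Sat ✓, 2060: Sun, 2061: Tue, 2062: Wed, 2063: Thu, 2064: Fri, 2065: Sun, 2066: Mon, 2067: Tue, 2068: Wed, 2069: Fri
Saturdays: 2048, 2053, 2059.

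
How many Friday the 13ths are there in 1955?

1

The 13th falls on a Friday when the month's 13th has weekday Fri.
Jan 13 is Thu; Feb 13 is Sun; Mar 13 is Sun; Apr 13 is Wed; May 13 is Fri ✓; Jun 13 is Mon; Jul 13 is Wed; Aug 13 is Sat; Sep 13 is Tue; Oct 13 is Thu; Nov 13 is Sun; Dec 13 is Tue.
Friday the 13ths: May.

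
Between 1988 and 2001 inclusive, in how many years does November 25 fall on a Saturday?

3

Day of week of November 25 in each year:
1988: Fri, 1989: Sat ✓, 1990: Sun, 1991: Mon, 1992: Wed, 1993: Thu, 1994: Fri, 1995: Sat ✓, 1996: Mon, 1997: Tue, 1998: Wed, 1999: Thu, 2000: Sat ✓, 2001: Sun
Saturdays: 1989, 1995, 2000.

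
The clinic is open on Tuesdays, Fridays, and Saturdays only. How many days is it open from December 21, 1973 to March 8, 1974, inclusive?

December 21, 1973 is a Friday.
The range spans 78 days (inclusive of both endpoints).
78 = 7 × 11 + 1, so there are 11 full weeks plus 1 extra day.
Each full week contributes 3 days from the set (Tue, Fri, Sat): 11 × 3 = 33.
The 1 extra day is Fri — 1 of them qualifies.
Total: 33 + 1 = 34.

34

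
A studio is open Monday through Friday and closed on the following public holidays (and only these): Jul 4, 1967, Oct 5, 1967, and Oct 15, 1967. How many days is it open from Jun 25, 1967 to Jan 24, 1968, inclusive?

Jun 25, 1967 is a Sunday.
The range spans 214 days (inclusive of both endpoints).
214 = 7 × 30 + 4, so there are 30 full weeks plus 4 extra days.
Each full week contributes 5 weekdays (Mon–Fri): 30 × 5 = 150.
The 4 extra days are Sunday, Monday, Tuesday, Wednesday — 3 of them qualify.
Total: 150 + 3 = 153.
Holidays: Jul 4, 1967 (Tue); Oct 5, 1967 (Thu); Oct 15, 1967 (Sun).
2 of the 3 holidays fall on weekdays; the rest are weekends and were already excluded.
Business days: 153 − 2 = 151.

151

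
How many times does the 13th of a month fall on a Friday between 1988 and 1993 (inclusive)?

10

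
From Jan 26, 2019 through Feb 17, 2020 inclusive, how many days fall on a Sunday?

Jan 26, 2019 is a Saturday.
From Jan 26, 2019 to Feb 17, 2020 is 388 days inclusive.
388 = 7 × 55 + 3, so there are 55 full weeks plus 3 extra days.
Each full week contributes one Sunday: 55 so far.
The 3 extra days are Sat, Sun, Mon — 1 of them qualifies.
Total: 55 + 1 = 56.

56 Sundays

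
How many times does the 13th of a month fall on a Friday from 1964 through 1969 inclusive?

9

Friday-the-13ths by year:
1964: Mar, Nov
1965: Aug
1966: May
1967: Jan, Oct
1968: Sep, Dec
1969: Jun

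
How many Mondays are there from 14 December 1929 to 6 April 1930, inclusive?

14 December 1929 is a Saturday.
From 14 December 1929 to 6 April 1930 is 114 days inclusive.
114 = 7 × 16 + 2, so there are 16 full weeks plus 2 extra days.
Each full week contributes one Monday: 16 so far.
The 2 extra days are Saturday, Sunday — none qualify.
Total: 16 + 0 = 16.

16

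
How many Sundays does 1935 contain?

52

Jan 1, 1935 is a Tuesday.
That's 365 days from start to end, counting both.
365 = 7 × 52 + 1, so there are 52 full weeks plus 1 extra day.
Each full week contributes one Sunday: 52 so far.
The 1 extra day is Tue — none qualify.
Total: 52 + 0 = 52.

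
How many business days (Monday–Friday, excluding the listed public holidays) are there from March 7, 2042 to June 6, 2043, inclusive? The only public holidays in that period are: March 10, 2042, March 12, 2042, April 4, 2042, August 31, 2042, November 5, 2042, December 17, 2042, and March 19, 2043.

320 business days

March 7, 2042 is a Friday.
From March 7, 2042 to June 6, 2043 is 457 days inclusive.
457 = 7 × 65 + 2, so there are 65 full weeks plus 2 extra days.
Each full week contributes 5 weekdays (Mon–Fri): 65 × 5 = 325.
The 2 extra days are Friday, Saturday — 1 of them qualifies.
Total: 325 + 1 = 326.
Holidays: March 10, 2042 (Mon); March 12, 2042 (Wed); April 4, 2042 (Fri); August 31, 2042 (Sun); November 5, 2042 (Wed); December 17, 2042 (Wed); March 19, 2043 (Thu).
6 of the 7 holidays fall on weekdays; the rest are weekends and were already excluded.
Business days: 326 − 6 = 320.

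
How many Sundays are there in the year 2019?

52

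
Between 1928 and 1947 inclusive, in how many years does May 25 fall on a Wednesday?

Day of week of May 25 in each year:
1928: Fri, 1929: Sat, 1930: Sun, 1931: Mon, 1932: Wed ✓, 1933: Thu, 1934: Fri, 1935: Sat, 1936: Mon, 1937: Tue, 1938: Wed ✓, 1939: Thu, 1940: Sat, 1941: Sun, 1942: Mon, 1943: Tue, 1944: Thu, 1945: Fri, 1946: Sat, 1947: Sun
Wednesdays: 1932, 1938.

2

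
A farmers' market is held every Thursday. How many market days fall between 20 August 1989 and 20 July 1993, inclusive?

20 August 1989 is a Sunday.
The range spans 1431 days (inclusive of both endpoints).
1431 = 7 × 204 + 3, so there are 204 full weeks plus 3 extra days.
Each full week contributes one Thursday: 204 so far.
The 3 extra days are Sun, Mon, Tue — none qualify.
Total: 204 + 0 = 204.

204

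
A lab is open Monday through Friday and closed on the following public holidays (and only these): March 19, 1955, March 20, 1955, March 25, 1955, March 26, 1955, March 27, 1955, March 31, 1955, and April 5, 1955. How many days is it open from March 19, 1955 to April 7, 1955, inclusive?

11

March 19, 1955 is a Saturday.
That's 20 days from start to end, counting both.
20 = 7 × 2 + 6, so there are 2 full weeks plus 6 extra days.
Each full week contributes 5 weekdays (Mon–Fri): 2 × 5 = 10.
The 6 extra days are Sat, Sun, Mon, Tue, Wed, Thu — 4 of them qualify.
Total: 10 + 4 = 14.
Holidays: March 19, 1955 (Sat); March 20, 1955 (Sun); March 25, 1955 (Fri); March 26, 1955 (Sat); March 27, 1955 (Sun); March 31, 1955 (Thu); April 5, 1955 (Tue).
3 of the 7 holidays fall on weekdays; the rest are weekends and were already excluded.
Business days: 14 − 3 = 11.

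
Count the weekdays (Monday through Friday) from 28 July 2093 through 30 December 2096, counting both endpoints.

894 weekdays

28 July 2093 is a Tuesday.
That's 1252 days from start to end, counting both.
1252 = 7 × 178 + 6, so there are 178 full weeks plus 6 extra days.
Each full week contributes 5 weekdays (Mon–Fri): 178 × 5 = 890.
The 6 extra days are Tue, Wed, Thu, Fri, Sat, Sun — 4 of them qualify.
Total: 890 + 4 = 894.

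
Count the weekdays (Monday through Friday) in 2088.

262 weekdays

2088-01-01 is a Thursday.
That's 366 days from start to end, counting both.
366 = 7 × 52 + 2, so there are 52 full weeks plus 2 extra days.
Each full week contributes 5 weekdays (Mon–Fri): 52 × 5 = 260.
The 2 extra days are Thu, Fri — 2 of them qualify.
Total: 260 + 2 = 262.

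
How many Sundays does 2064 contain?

Jan 1, 2064 is a Tuesday.
The range spans 366 days (inclusive of both endpoints).
366 = 7 × 52 + 2, so there are 52 full weeks plus 2 extra days.
Each full week contributes one Sunday: 52 so far.
The 2 extra days are Tuesday, Wednesday — none qualify.
Total: 52 + 0 = 52.

52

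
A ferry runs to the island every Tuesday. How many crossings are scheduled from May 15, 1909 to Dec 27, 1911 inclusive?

137

May 15, 1909 is a Saturday.
That's 957 days from start to end, counting both.
957 = 7 × 136 + 5, so there are 136 full weeks plus 5 extra days.
Each full week contributes one Tuesday: 136 so far.
The 5 extra days are Saturday, Sunday, Monday, Tuesday, Wednesday — 1 of them qualifies.
Total: 136 + 1 = 137.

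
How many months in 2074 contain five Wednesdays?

4

A month has five Wednesdays exactly when Wednesday falls within its first (length − 28) days.
Jan: 31 days, starts Mon → 5 of Mon, Tue, Wed ✓
Feb: 28 days, starts Thu → 5 of (none)
Mar: 31 days, starts Thu → 5 of Thu, Fri, Sat
Apr: 30 days, starts Sun → 5 of Sun, Mon
May: 31 days, starts Tue → 5 of Tue, Wed, Thu ✓
Jun: 30 days, starts Fri → 5 of Fri, Sat
Jul: 31 days, starts Sun → 5 of Sun, Mon, Tue
Aug: 31 days, starts Wed → 5 of Wed, Thu, Fri ✓
Sep: 30 days, starts Sat → 5 of Sat, Sun
Oct: 31 days, starts Mon → 5 of Mon, Tue, Wed ✓
Nov: 30 days, starts Thu → 5 of Thu, Fri
Dec: 31 days, starts Sat → 5 of Sat, Sun, Mon
Months with five Wednesdays: Jan, May, Aug, Oct.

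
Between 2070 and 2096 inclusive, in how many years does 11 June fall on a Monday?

4

Day of week of June 11 in each year:
2070: Wed, 2071: Thu, 2072: Sat, 2073: Sun, 2074: Mon ✓, 2075: Tue, 2076: Thu, 2077: Fri, 2078: Sat, 2079: Sun, 2080: Tue, 2081: Wed, 2082: Thu, 2083: Fri, 2084: Sun, 2085: Mon ✓, 2086: Tue, 2087: Wed, 2088: Fri, 2089: Sat, 2090: Sun, 2091: Mon ✓, 2092: Wed, 2093: Thu, 2094: Fri, 2095: Sat, 2096: Mon ✓
Mondays: 2074, 2085, 2091, 2096.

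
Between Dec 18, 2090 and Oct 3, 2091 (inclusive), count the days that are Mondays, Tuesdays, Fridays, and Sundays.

Dec 18, 2090 is a Monday.
The range spans 290 days (inclusive of both endpoints).
290 = 7 × 41 + 3, so there are 41 full weeks plus 3 extra days.
Each full week contributes 4 days from the set (Mon, Tue, Fri, Sun): 41 × 4 = 164.
The 3 extra days are Monday, Tuesday, Wednesday — 2 of them qualify.
Total: 164 + 2 = 166.

166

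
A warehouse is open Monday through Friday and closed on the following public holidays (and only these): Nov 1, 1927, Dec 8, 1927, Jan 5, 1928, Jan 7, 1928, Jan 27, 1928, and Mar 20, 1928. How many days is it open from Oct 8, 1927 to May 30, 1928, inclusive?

163

Oct 8, 1927 is a Saturday.
The range spans 236 days (inclusive of both endpoints).
236 = 7 × 33 + 5, so there are 33 full weeks plus 5 extra days.
Each full week contributes 5 weekdays (Mon–Fri): 33 × 5 = 165.
The 5 extra days are Saturday, Sunday, Monday, Tuesday, Wednesday — 3 of them qualify.
Total: 165 + 3 = 168.
Holidays: Nov 1, 1927 (Tue); Dec 8, 1927 (Thu); Jan 5, 1928 (Thu); Jan 7, 1928 (Sat); Jan 27, 1928 (Fri); Mar 20, 1928 (Tue).
5 of the 6 holidays fall on weekdays; the rest are weekends and were already excluded.
Business days: 168 − 5 = 163.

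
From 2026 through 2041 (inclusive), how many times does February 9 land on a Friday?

2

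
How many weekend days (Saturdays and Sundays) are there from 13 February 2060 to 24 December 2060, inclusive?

90

13 February 2060 is a Friday.
That's 316 days from start to end, counting both.
316 = 7 × 45 + 1, so there are 45 full weeks plus 1 extra day.
Each full week contributes 2 weekend days (Sat, Sun): 45 × 2 = 90.
The 1 extra day is Friday — none qualify.
Total: 90 + 0 = 90.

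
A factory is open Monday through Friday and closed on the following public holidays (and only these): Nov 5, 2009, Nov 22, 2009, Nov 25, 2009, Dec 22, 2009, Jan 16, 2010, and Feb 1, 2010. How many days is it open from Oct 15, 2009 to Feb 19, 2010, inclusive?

Oct 15, 2009 is a Thursday.
From Oct 15, 2009 to Feb 19, 2010 is 128 days inclusive.
128 = 7 × 18 + 2, so there are 18 full weeks plus 2 extra days.
Each full week contributes 5 weekdays (Mon–Fri): 18 × 5 = 90.
The 2 extra days are Thu, Fri — 2 of them qualify.
Total: 90 + 2 = 92.
Holidays: Nov 5, 2009 (Thu); Nov 22, 2009 (Sun); Nov 25, 2009 (Wed); Dec 22, 2009 (Tue); Jan 16, 2010 (Sat); Feb 1, 2010 (Mon).
4 of the 6 holidays fall on weekdays; the rest are weekends and were already excluded.
Business days: 92 − 4 = 88.

88 working days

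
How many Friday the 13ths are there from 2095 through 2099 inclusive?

Friday-the-13ths by year:
2095: May
2096: Jan, Apr, Jul
2097: Sep, Dec
2098: Jun
2099: Feb, Mar, Nov

10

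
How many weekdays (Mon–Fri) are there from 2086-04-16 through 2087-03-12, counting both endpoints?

237 weekdays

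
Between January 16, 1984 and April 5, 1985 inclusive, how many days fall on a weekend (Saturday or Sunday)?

126

January 16, 1984 is a Monday.
The range spans 446 days (inclusive of both endpoints).
446 = 7 × 63 + 5, so there are 63 full weeks plus 5 extra days.
Each full week contributes 2 weekend days (Sat, Sun): 63 × 2 = 126.
The 5 extra days are Monday, Tuesday, Wednesday, Thursday, Friday — none qualify.
Total: 126 + 0 = 126.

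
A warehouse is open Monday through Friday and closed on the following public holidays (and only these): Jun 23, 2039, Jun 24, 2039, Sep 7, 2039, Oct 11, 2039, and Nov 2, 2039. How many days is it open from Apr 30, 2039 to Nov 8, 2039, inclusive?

132

Apr 30, 2039 is a Saturday.
The range spans 193 days (inclusive of both endpoints).
193 = 7 × 27 + 4, so there are 27 full weeks plus 4 extra days.
Each full week contributes 5 weekdays (Mon–Fri): 27 × 5 = 135.
The 4 extra days are Saturday, Sunday, Monday, Tuesday — 2 of them qualify.
Total: 135 + 2 = 137.
Holidays: Jun 23, 2039 (Thu); Jun 24, 2039 (Fri); Sep 7, 2039 (Wed); Oct 11, 2039 (Tue); Nov 2, 2039 (Wed).
All 5 holidays fall on weekdays, so subtract 5.
Business days: 137 − 5 = 132.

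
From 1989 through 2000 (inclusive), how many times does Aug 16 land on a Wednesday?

3

Day of week of August 16 in each year:
1989: Wed ✓, 1990: Thu, 1991: Fri, 1992: Sun, 1993: Mon, 1994: Tue, 1995: Wed ✓, 1996: Fri, 1997: Sat, 1998: Sun, 1999: Mon, 2000: Wed ✓
Wednesdays: 1989, 1995, 2000.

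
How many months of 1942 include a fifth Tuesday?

A month has five Tuesdays exactly when Tuesday falls within its first (length − 28) days.
Jan: 31 days, starts Thu → 5 of Thu, Fri, Sat
Feb: 28 days, starts Sun → 5 of (none)
Mar: 31 days, starts Sun → 5 of Sun, Mon, Tue ✓
Apr: 30 days, starts Wed → 5 of Wed, Thu
May: 31 days, starts Fri → 5 of Fri, Sat, Sun
Jun: 30 days, starts Mon → 5 of Mon, Tue ✓
Jul: 31 days, starts Wed → 5 of Wed, Thu, Fri
Aug: 31 days, starts Sat → 5 of Sat, Sun, Mon
Sep: 30 days, starts Tue → 5 of Tue, Wed ✓
Oct: 31 days, starts Thu → 5 of Thu, Fri, Sat
Nov: 30 days, starts Sun → 5 of Sun, Mon
Dec: 31 days, starts Tue → 5 of Tue, Wed, Thu ✓
Months with five Tuesdays: Mar, Jun, Sep, Dec.

4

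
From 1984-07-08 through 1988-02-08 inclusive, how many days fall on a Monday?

188

1984-07-08 is a Sunday.
From 1984-07-08 to 1988-02-08 is 1311 days inclusive.
1311 = 7 × 187 + 2, so there are 187 full weeks plus 2 extra days.
Each full week contributes one Monday: 187 so far.
The 2 extra days are Sunday, Monday — 1 of them qualifies.
Total: 187 + 1 = 188.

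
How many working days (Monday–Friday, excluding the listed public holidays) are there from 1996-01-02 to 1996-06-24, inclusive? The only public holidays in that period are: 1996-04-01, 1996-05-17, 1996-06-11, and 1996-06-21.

1996-01-02 is a Tuesday.
From 1996-01-02 to 1996-06-24 is 175 days inclusive.
175 = 7 × 25, so the span is exactly 25 full weeks.
Each full week contributes 5 weekdays (Mon–Fri): 25 × 5 = 125.
Total: 125.
Holidays: 1996-04-01 (Mon); 1996-05-17 (Fri); 1996-06-11 (Tue); 1996-06-21 (Fri).
All 4 holidays fall on weekdays, so subtract 4.
Business days: 125 − 4 = 121.

121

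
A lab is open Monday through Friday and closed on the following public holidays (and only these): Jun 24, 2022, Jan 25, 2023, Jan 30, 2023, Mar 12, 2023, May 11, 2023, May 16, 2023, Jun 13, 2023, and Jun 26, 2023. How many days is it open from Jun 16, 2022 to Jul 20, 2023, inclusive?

Jun 16, 2022 is a Thursday.
That's 400 days from start to end, counting both.
400 = 7 × 57 + 1, so there are 57 full weeks plus 1 extra day.
Each full week contributes 5 weekdays (Mon–Fri): 57 × 5 = 285.
The 1 extra day is Thursday — 1 of them qualifies.
Total: 285 + 1 = 286.
Holidays: Jun 24, 2022 (Fri); Jan 25, 2023 (Wed); Jan 30, 2023 (Mon); Mar 12, 2023 (Sun); May 11, 2023 (Thu); May 16, 2023 (Tue); Jun 13, 2023 (Tue); Jun 26, 2023 (Mon).
7 of the 8 holidays fall on weekdays; the rest are weekends and were already excluded.
Business days: 286 − 7 = 279.

279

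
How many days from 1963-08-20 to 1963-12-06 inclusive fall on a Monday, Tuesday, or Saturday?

1963-08-20 is a Tuesday.
The range spans 109 days (inclusive of both endpoints).
109 = 7 × 15 + 4, so there are 15 full weeks plus 4 extra days.
Each full week contributes 3 days from the set (Mon, Tue, Sat): 15 × 3 = 45.
The 4 extra days are Tue, Wed, Thu, Fri — 1 of them qualifies.
Total: 45 + 1 = 46.

46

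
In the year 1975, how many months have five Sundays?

4

A month has five Sundays exactly when Sunday falls within its first (length − 28) days.
Jan: 31 days, starts Wed → 5 of Wed, Thu, Fri
Feb: 28 days, starts Sat → 5 of (none)
Mar: 31 days, starts Sat → 5 of Sat, Sun, Mon ✓
Apr: 30 days, starts Tue → 5 of Tue, Wed
May: 31 days, starts Thu → 5 of Thu, Fri, Sat
Jun: 30 days, starts Sun → 5 of Sun, Mon ✓
Jul: 31 days, starts Tue → 5 of Tue, Wed, Thu
Aug: 31 days, starts Fri → 5 of Fri, Sat, Sun ✓
Sep: 30 days, starts Mon → 5 of Mon, Tue
Oct: 31 days, starts Wed → 5 of Wed, Thu, Fri
Nov: 30 days, starts Sat → 5 of Sat, Sun ✓
Dec: 31 days, starts Mon → 5 of Mon, Tue, Wed
Months with five Sundays: Mar, Jun, Aug, Nov.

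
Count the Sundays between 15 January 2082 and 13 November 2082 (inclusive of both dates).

43

15 January 2082 is a Thursday.
That's 303 days from start to end, counting both.
303 = 7 × 43 + 2, so there are 43 full weeks plus 2 extra days.
Each full week contributes one Sunday: 43 so far.
The 2 extra days are Thursday, Friday — none qualify.
Total: 43 + 0 = 43.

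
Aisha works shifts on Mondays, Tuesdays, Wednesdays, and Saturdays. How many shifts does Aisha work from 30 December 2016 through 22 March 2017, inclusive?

48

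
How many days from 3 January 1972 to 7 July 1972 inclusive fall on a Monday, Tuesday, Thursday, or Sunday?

107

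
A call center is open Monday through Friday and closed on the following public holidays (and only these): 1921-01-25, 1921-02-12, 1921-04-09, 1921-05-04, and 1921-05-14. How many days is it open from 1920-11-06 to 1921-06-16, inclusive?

1920-11-06 is a Saturday.
From 1920-11-06 to 1921-06-16 is 223 days inclusive.
223 = 7 × 31 + 6, so there are 31 full weeks plus 6 extra days.
Each full week contributes 5 weekdays (Mon–Fri): 31 × 5 = 155.
The 6 extra days are Sat, Sun, Mon, Tue, Wed, Thu — 4 of them qualify.
Total: 155 + 4 = 159.
Holidays: 1921-01-25 (Tue); 1921-02-12 (Sat); 1921-04-09 (Sat); 1921-05-04 (Wed); 1921-05-14 (Sat).
2 of the 5 holidays fall on weekdays; the rest are weekends and were already excluded.
Business days: 159 − 2 = 157.

157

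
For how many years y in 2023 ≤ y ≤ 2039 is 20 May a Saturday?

Day of week of May 20 in each year:
2023: Sat ✓, 2024: Mon, 2025: Tue, 2026: Wed, 2027: Thu, 2028: Sat ✓, 2029: Sun, 2030: Mon, 2031: Tue, 2032: Thu, 2033: Fri, 2034: Sat ✓, 2035: Sun, 2036: Tue, 2037: Wed, 2038: Thu, 2039: Fri
Saturdays: 2023, 2028, 2034.

3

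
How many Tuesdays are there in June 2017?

Jun 1, 2017 is a Thursday.
From Jun 1, 2017 to Jun 30, 2017 is 30 days inclusive.
30 = 7 × 4 + 2, so there are 4 full weeks plus 2 extra days.
Each full week contributes one Tuesday: 4 so far.
The 2 extra days are Thu, Fri — none qualify.
Total: 4 + 0 = 4.

4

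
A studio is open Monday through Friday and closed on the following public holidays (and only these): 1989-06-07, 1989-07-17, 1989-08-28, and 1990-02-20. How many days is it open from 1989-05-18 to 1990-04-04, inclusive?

1989-05-18 is a Thursday.
From 1989-05-18 to 1990-04-04 is 322 days inclusive.
322 = 7 × 46, so the span is exactly 46 full weeks.
Each full week contributes 5 weekdays (Mon–Fri): 46 × 5 = 230.
Holidays: 1989-06-07 (Wed); 1989-07-17 (Mon); 1989-08-28 (Mon); 1990-02-20 (Tue).
All 4 holidays fall on weekdays, so subtract 4.
Business days: 230 − 4 = 226.

226 working days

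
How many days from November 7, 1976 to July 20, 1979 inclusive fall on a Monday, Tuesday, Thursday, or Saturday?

November 7, 1976 is a Sunday.
That's 986 days from start to end, counting both.
986 = 7 × 140 + 6, so there are 140 full weeks plus 6 extra days.
Each full week contributes 4 days from the set (Mon, Tue, Thu, Sat): 140 × 4 = 560.
The 6 extra days are Sunday, Monday, Tuesday, Wednesday, Thursday, Friday — 3 of them qualify.
Total: 560 + 3 = 563.

563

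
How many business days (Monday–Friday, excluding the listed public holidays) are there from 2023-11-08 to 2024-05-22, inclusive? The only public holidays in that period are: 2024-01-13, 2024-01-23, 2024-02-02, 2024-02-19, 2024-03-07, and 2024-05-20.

2023-11-08 is a Wednesday.
That's 197 days from start to end, counting both.
197 = 7 × 28 + 1, so there are 28 full weeks plus 1 extra day.
Each full week contributes 5 weekdays (Mon–Fri): 28 × 5 = 140.
The 1 extra day is Wednesday — 1 of them qualifies.
Total: 140 + 1 = 141.
Holidays: 2024-01-13 (Sat); 2024-01-23 (Tue); 2024-02-02 (Fri); 2024-02-19 (Mon); 2024-03-07 (Thu); 2024-05-20 (Mon).
5 of the 6 holidays fall on weekdays; the rest are weekends and were already excluded.
Business days: 141 − 5 = 136.

136 business days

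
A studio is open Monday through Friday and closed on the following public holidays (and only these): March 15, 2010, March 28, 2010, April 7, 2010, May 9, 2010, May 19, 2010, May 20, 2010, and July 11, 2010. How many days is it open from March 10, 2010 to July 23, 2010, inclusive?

March 10, 2010 is a Wednesday.
The range spans 136 days (inclusive of both endpoints).
136 = 7 × 19 + 3, so there are 19 full weeks plus 3 extra days.
Each full week contributes 5 weekdays (Mon–Fri): 19 × 5 = 95.
The 3 extra days are Wednesday, Thursday, Friday — 3 of them qualify.
Total: 95 + 3 = 98.
Holidays: March 15, 2010 (Mon); March 28, 2010 (Sun); April 7, 2010 (Wed); May 9, 2010 (Sun); May 19, 2010 (Wed); May 20, 2010 (Thu); July 11, 2010 (Sun).
4 of the 7 holidays fall on weekdays; the rest are weekends and were already excluded.
Business days: 98 − 4 = 94.

94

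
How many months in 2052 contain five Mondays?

5

A month has five Mondays exactly when Monday falls within its first (length − 28) days.
Jan: 31 days, starts Mon → 5 of Mon, Tue, Wed ✓
Feb: 29 days, starts Thu → 5 of Thu
Mar: 31 days, starts Fri → 5 of Fri, Sat, Sun
Apr: 30 days, starts Mon → 5 of Mon, Tue ✓
May: 31 days, starts Wed → 5 of Wed, Thu, Fri
Jun: 30 days, starts Sat → 5 of Sat, Sun
Jul: 31 days, starts Mon → 5 of Mon, Tue, Wed ✓
Aug: 31 days, starts Thu → 5 of Thu, Fri, Sat
Sep: 30 days, starts Sun → 5 of Sun, Mon ✓
Oct: 31 days, starts Tue → 5 of Tue, Wed, Thu
Nov: 30 days, starts Fri → 5 of Fri, Sat
Dec: 31 days, starts Sun → 5 of Sun, Mon, Tue ✓
Months with five Mondays: Jan, Apr, Jul, Sep, Dec.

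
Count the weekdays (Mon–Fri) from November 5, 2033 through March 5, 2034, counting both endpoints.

November 5, 2033 is a Saturday.
From November 5, 2033 to March 5, 2034 is 121 days inclusive.
121 = 7 × 17 + 2, so there are 17 full weeks plus 2 extra days.
Each full week contributes 5 weekdays (Mon–Fri): 17 × 5 = 85.
The 2 extra days are Sat, Sun — none qualify.
Total: 85 + 0 = 85.

85 weekdays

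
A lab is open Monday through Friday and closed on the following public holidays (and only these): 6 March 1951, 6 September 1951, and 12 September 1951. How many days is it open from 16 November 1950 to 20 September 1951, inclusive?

218 working days

16 November 1950 is a Thursday.
The range spans 309 days (inclusive of both endpoints).
309 = 7 × 44 + 1, so there are 44 full weeks plus 1 extra day.
Each full week contributes 5 weekdays (Mon–Fri): 44 × 5 = 220.
The 1 extra day is Thu — 1 of them qualifies.
Total: 220 + 1 = 221.
Holidays: 6 March 1951 (Tue); 6 September 1951 (Thu); 12 September 1951 (Wed).
All 3 holidays fall on weekdays, so subtract 3.
Business days: 221 − 3 = 218.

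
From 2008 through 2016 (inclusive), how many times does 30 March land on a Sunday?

2

Day of week of March 30 in each year:
2008: Sun ✓, 2009: Mon, 2010: Tue, 2011: Wed, 2012: Fri, 2013: Sat, 2014: Sun ✓, 2015: Mon, 2016: Wed
Sundays: 2008, 2014.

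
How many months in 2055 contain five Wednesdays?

4

A month has five Wednesdays exactly when Wednesday falls within its first (length − 28) days.
Jan: 31 days, starts Fri → 5 of Fri, Sat, Sun
Feb: 28 days, starts Mon → 5 of (none)
Mar: 31 days, starts Mon → 5 of Mon, Tue, Wed ✓
Apr: 30 days, starts Thu → 5 of Thu, Fri
May: 31 days, starts Sat → 5 of Sat, Sun, Mon
Jun: 30 days, starts Tue → 5 of Tue, Wed ✓
Jul: 31 days, starts Thu → 5 of Thu, Fri, Sat
Aug: 31 days, starts Sun → 5 of Sun, Mon, Tue
Sep: 30 days, starts Wed → 5 of Wed, Thu ✓
Oct: 31 days, starts Fri → 5 of Fri, Sat, Sun
Nov: 30 days, starts Mon → 5 of Mon, Tue
Dec: 31 days, starts Wed → 5 of Wed, Thu, Fri ✓
Months with five Wednesdays: Mar, Jun, Sep, Dec.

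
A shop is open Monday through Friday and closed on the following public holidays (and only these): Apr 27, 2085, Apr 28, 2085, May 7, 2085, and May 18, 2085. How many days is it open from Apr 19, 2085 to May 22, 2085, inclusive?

Apr 19, 2085 is a Thursday.
From Apr 19, 2085 to May 22, 2085 is 34 days inclusive.
34 = 7 × 4 + 6, so there are 4 full weeks plus 6 extra days.
Each full week contributes 5 weekdays (Mon–Fri): 4 × 5 = 20.
The 6 extra days are Thursday, Friday, Saturday, Sunday, Monday, Tuesday — 4 of them qualify.
Total: 20 + 4 = 24.
Holidays: Apr 27, 2085 (Fri); Apr 28, 2085 (Sat); May 7, 2085 (Mon); May 18, 2085 (Fri).
3 of the 4 holidays fall on weekdays; the rest are weekends and were already excluded.
Business days: 24 − 3 = 21.

21 business days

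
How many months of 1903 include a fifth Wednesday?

4

A month has five Wednesdays exactly when Wednesday falls within its first (length − 28) days.
Jan: 31 days, starts Thu → 5 of Thu, Fri, Sat
Feb: 28 days, starts Sun → 5 of (none)
Mar: 31 days, starts Sun → 5 of Sun, Mon, Tue
Apr: 30 days, starts Wed → 5 of Wed, Thu ✓
May: 31 days, starts Fri → 5 of Fri, Sat, Sun
Jun: 30 days, starts Mon → 5 of Mon, Tue
Jul: 31 days, starts Wed → 5 of Wed, Thu, Fri ✓
Aug: 31 days, starts Sat → 5 of Sat, Sun, Mon
Sep: 30 days, starts Tue → 5 of Tue, Wed ✓
Oct: 31 days, starts Thu → 5 of Thu, Fri, Sat
Nov: 30 days, starts Sun → 5 of Sun, Mon
Dec: 31 days, starts Tue → 5 of Tue, Wed, Thu ✓
Months with five Wednesdays: Apr, Jul, Sep, Dec.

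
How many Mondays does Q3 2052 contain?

2052-07-01 is a Monday.
That's 92 days from start to end, counting both.
92 = 7 × 13 + 1, so there are 13 full weeks plus 1 extra day.
Each full week contributes one Monday: 13 so far.
The 1 extra day is Monday — 1 of them qualifies.
Total: 13 + 1 = 14.

14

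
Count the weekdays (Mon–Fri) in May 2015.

May 1, 2015 is a Friday.
The range spans 31 days (inclusive of both endpoints).
31 = 7 × 4 + 3, so there are 4 full weeks plus 3 extra days.
Each full week contributes 5 weekdays (Mon–Fri): 4 × 5 = 20.
The 3 extra days are Fri, Sat, Sun — 1 of them qualifies.
Total: 20 + 1 = 21.

21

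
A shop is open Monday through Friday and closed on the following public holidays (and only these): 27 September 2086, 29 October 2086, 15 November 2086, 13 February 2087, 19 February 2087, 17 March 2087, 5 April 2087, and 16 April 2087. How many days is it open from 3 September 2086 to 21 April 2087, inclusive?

158 working days

3 September 2086 is a Tuesday.
From 3 September 2086 to 21 April 2087 is 231 days inclusive.
231 = 7 × 33, so the span is exactly 33 full weeks.
Each full week contributes 5 weekdays (Mon–Fri): 33 × 5 = 165.
Holidays: 27 September 2086 (Fri); 29 October 2086 (Tue); 15 November 2086 (Fri); 13 February 2087 (Thu); 19 February 2087 (Wed); 17 March 2087 (Mon); 5 April 2087 (Sat); 16 April 2087 (Wed).
7 of the 8 holidays fall on weekdays; the rest are weekends and were already excluded.
Business days: 165 − 7 = 158.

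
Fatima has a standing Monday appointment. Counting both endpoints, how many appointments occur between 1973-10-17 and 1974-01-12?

12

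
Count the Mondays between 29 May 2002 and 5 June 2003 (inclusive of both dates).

53

29 May 2002 is a Wednesday.
That's 373 days from start to end, counting both.
373 = 7 × 53 + 2, so there are 53 full weeks plus 2 extra days.
Each full week contributes one Monday: 53 so far.
The 2 extra days are Wednesday, Thursday — none qualify.
Total: 53 + 0 = 53.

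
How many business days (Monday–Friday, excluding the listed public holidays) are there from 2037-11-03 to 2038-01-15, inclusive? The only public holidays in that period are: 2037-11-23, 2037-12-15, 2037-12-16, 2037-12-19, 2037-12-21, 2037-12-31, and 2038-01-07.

48

2037-11-03 is a Tuesday.
That's 74 days from start to end, counting both.
74 = 7 × 10 + 4, so there are 10 full weeks plus 4 extra days.
Each full week contributes 5 weekdays (Mon–Fri): 10 × 5 = 50.
The 4 extra days are Tuesday, Wednesday, Thursday, Friday — 4 of them qualify.
Total: 50 + 4 = 54.
Holidays: 2037-11-23 (Mon); 2037-12-15 (Tue); 2037-12-16 (Wed); 2037-12-19 (Sat); 2037-12-21 (Mon); 2037-12-31 (Thu); 2038-01-07 (Thu).
6 of the 7 holidays fall on weekdays; the rest are weekends and were already excluded.
Business days: 54 − 6 = 48.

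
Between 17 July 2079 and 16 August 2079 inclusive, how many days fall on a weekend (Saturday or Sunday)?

17 July 2079 is a Monday.
From 17 July 2079 to 16 August 2079 is 31 days inclusive.
31 = 7 × 4 + 3, so there are 4 full weeks plus 3 extra days.
Each full week contributes 2 weekend days (Sat, Sun): 4 × 2 = 8.
The 3 extra days are Monday, Tuesday, Wednesday — none qualify.
Total: 8 + 0 = 8.

8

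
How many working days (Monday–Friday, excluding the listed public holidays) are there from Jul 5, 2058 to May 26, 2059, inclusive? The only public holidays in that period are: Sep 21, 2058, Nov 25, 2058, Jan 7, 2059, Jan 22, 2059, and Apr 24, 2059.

Jul 5, 2058 is a Friday.
The range spans 326 days (inclusive of both endpoints).
326 = 7 × 46 + 4, so there are 46 full weeks plus 4 extra days.
Each full week contributes 5 weekdays (Mon–Fri): 46 × 5 = 230.
The 4 extra days are Fri, Sat, Sun, Mon — 2 of them qualify.
Total: 230 + 2 = 232.
Holidays: Sep 21, 2058 (Sat); Nov 25, 2058 (Mon); Jan 7, 2059 (Tue); Jan 22, 2059 (Wed); Apr 24, 2059 (Thu).
4 of the 5 holidays fall on weekdays; the rest are weekends and were already excluded.
Business days: 232 − 4 = 228.

228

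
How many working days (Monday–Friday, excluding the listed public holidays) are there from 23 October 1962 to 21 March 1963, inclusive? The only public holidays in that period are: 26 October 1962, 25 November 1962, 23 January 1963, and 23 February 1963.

106 working days

23 October 1962 is a Tuesday.
The range spans 150 days (inclusive of both endpoints).
150 = 7 × 21 + 3, so there are 21 full weeks plus 3 extra days.
Each full week contributes 5 weekdays (Mon–Fri): 21 × 5 = 105.
The 3 extra days are Tue, Wed, Thu — 3 of them qualify.
Total: 105 + 3 = 108.
Holidays: 26 October 1962 (Fri); 25 November 1962 (Sun); 23 January 1963 (Wed); 23 February 1963 (Sat).
2 of the 4 holidays fall on weekdays; the rest are weekends and were already excluded.
Business days: 108 − 2 = 106.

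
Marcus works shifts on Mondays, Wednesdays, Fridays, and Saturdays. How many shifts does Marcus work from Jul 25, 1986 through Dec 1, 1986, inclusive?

Jul 25, 1986 is a Friday.
The range spans 130 days (inclusive of both endpoints).
130 = 7 × 18 + 4, so there are 18 full weeks plus 4 extra days.
Each full week contributes 4 days from the set (Mon, Wed, Fri, Sat): 18 × 4 = 72.
The 4 extra days are Friday, Saturday, Sunday, Monday — 3 of them qualify.
Total: 72 + 3 = 75.

75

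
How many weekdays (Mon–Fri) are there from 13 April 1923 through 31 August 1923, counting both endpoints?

101

13 April 1923 is a Friday.
From 13 April 1923 to 31 August 1923 is 141 days inclusive.
141 = 7 × 20 + 1, so there are 20 full weeks plus 1 extra day.
Each full week contributes 5 weekdays (Mon–Fri): 20 × 5 = 100.
The 1 extra day is Fri — 1 of them qualifies.
Total: 100 + 1 = 101.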